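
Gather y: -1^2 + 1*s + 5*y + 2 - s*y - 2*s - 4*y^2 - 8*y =-s - 4*y^2 + y*(-s - 3) + 1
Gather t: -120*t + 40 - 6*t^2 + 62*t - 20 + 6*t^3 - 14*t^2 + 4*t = 6*t^3 - 20*t^2 - 54*t + 20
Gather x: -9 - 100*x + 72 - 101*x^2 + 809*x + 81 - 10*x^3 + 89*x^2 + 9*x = -10*x^3 - 12*x^2 + 718*x + 144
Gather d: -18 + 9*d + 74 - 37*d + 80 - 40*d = 136 - 68*d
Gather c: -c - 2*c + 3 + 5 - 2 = 6 - 3*c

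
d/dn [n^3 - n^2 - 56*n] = 3*n^2 - 2*n - 56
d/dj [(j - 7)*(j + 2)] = 2*j - 5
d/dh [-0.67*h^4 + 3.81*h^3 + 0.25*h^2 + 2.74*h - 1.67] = -2.68*h^3 + 11.43*h^2 + 0.5*h + 2.74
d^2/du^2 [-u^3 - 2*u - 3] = -6*u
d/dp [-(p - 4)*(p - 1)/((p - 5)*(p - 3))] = (3*p^2 - 22*p + 43)/(p^4 - 16*p^3 + 94*p^2 - 240*p + 225)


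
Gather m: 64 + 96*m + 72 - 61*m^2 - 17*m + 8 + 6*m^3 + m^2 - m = 6*m^3 - 60*m^2 + 78*m + 144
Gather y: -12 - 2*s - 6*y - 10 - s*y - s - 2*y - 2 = -3*s + y*(-s - 8) - 24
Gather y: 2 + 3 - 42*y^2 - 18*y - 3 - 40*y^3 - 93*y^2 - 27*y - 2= -40*y^3 - 135*y^2 - 45*y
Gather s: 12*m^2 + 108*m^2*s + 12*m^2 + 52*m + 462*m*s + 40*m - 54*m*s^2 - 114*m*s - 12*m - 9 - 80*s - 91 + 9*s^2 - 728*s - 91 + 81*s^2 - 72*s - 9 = 24*m^2 + 80*m + s^2*(90 - 54*m) + s*(108*m^2 + 348*m - 880) - 200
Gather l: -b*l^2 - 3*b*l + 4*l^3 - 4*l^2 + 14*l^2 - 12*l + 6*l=4*l^3 + l^2*(10 - b) + l*(-3*b - 6)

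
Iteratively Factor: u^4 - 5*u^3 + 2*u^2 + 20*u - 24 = (u - 2)*(u^3 - 3*u^2 - 4*u + 12) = (u - 3)*(u - 2)*(u^2 - 4) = (u - 3)*(u - 2)*(u + 2)*(u - 2)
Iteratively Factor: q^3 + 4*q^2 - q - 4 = (q + 4)*(q^2 - 1) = (q - 1)*(q + 4)*(q + 1)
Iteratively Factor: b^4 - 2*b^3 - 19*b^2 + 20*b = (b - 1)*(b^3 - b^2 - 20*b) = (b - 1)*(b + 4)*(b^2 - 5*b) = (b - 5)*(b - 1)*(b + 4)*(b)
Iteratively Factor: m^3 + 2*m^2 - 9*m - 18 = (m - 3)*(m^2 + 5*m + 6) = (m - 3)*(m + 2)*(m + 3)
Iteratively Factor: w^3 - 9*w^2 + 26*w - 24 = (w - 2)*(w^2 - 7*w + 12) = (w - 4)*(w - 2)*(w - 3)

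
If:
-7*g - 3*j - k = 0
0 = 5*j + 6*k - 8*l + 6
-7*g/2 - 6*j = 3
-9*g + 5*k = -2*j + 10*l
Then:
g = 438/317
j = -414/317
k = -1824/317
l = -1389/317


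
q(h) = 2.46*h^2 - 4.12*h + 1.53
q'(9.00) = 40.16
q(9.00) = 163.71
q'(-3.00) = -18.88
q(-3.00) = 36.03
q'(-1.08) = -9.43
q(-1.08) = 8.85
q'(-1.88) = -13.37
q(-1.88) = 17.97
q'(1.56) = 3.56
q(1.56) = 1.09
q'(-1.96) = -13.76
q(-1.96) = 19.06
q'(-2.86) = -18.19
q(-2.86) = 33.44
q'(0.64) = -0.97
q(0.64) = -0.10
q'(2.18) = 6.61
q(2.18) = 4.24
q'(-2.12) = -14.55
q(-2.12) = 21.32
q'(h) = 4.92*h - 4.12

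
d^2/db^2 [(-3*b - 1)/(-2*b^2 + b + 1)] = 2*((1 - 18*b)*(-2*b^2 + b + 1) - (3*b + 1)*(4*b - 1)^2)/(-2*b^2 + b + 1)^3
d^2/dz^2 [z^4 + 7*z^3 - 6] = 6*z*(2*z + 7)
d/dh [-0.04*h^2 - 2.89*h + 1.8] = -0.08*h - 2.89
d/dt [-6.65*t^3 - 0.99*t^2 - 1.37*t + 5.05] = -19.95*t^2 - 1.98*t - 1.37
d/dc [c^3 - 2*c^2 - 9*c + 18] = 3*c^2 - 4*c - 9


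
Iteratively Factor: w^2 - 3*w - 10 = (w + 2)*(w - 5)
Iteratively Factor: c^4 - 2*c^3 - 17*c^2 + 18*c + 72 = (c - 3)*(c^3 + c^2 - 14*c - 24) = (c - 4)*(c - 3)*(c^2 + 5*c + 6) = (c - 4)*(c - 3)*(c + 3)*(c + 2)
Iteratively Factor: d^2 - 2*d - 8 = (d - 4)*(d + 2)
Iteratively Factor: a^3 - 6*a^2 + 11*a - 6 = (a - 2)*(a^2 - 4*a + 3) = (a - 2)*(a - 1)*(a - 3)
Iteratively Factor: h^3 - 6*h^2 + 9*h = (h)*(h^2 - 6*h + 9) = h*(h - 3)*(h - 3)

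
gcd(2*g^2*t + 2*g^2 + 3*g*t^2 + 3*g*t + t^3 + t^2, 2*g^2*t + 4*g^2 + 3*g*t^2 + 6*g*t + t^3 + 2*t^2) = 2*g^2 + 3*g*t + t^2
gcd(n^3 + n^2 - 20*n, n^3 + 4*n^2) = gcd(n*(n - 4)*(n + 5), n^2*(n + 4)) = n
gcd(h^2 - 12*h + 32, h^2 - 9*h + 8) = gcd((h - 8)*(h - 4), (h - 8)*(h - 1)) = h - 8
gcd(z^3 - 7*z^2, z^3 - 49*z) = z^2 - 7*z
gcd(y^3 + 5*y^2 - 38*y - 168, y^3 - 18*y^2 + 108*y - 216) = y - 6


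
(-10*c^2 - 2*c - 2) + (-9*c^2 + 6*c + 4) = -19*c^2 + 4*c + 2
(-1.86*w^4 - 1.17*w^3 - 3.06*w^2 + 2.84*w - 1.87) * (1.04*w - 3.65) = -1.9344*w^5 + 5.5722*w^4 + 1.0881*w^3 + 14.1226*w^2 - 12.3108*w + 6.8255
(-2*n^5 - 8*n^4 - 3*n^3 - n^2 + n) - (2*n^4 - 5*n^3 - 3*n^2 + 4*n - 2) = -2*n^5 - 10*n^4 + 2*n^3 + 2*n^2 - 3*n + 2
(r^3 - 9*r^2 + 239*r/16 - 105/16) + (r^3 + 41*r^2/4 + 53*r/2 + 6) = 2*r^3 + 5*r^2/4 + 663*r/16 - 9/16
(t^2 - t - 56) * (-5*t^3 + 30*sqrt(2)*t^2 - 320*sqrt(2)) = -5*t^5 + 5*t^4 + 30*sqrt(2)*t^4 - 30*sqrt(2)*t^3 + 280*t^3 - 2000*sqrt(2)*t^2 + 320*sqrt(2)*t + 17920*sqrt(2)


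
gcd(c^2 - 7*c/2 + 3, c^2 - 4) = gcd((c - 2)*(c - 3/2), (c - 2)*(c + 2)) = c - 2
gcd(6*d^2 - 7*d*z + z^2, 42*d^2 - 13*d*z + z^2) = -6*d + z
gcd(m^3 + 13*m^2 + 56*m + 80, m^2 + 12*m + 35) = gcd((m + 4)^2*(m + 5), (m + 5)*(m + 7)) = m + 5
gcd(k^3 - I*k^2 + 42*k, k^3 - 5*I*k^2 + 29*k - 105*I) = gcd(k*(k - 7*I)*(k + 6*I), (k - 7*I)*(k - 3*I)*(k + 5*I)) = k - 7*I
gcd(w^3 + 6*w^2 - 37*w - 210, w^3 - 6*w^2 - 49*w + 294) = w^2 + w - 42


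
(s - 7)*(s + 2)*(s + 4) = s^3 - s^2 - 34*s - 56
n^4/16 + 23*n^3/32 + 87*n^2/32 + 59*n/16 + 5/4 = (n/4 + 1/2)*(n/4 + 1)*(n + 1/2)*(n + 5)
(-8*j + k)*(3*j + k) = -24*j^2 - 5*j*k + k^2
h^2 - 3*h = h*(h - 3)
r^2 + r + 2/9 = (r + 1/3)*(r + 2/3)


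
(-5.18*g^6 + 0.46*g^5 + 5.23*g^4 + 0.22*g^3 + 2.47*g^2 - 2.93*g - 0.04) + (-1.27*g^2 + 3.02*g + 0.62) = -5.18*g^6 + 0.46*g^5 + 5.23*g^4 + 0.22*g^3 + 1.2*g^2 + 0.0899999999999999*g + 0.58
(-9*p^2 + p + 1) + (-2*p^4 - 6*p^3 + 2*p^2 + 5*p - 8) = -2*p^4 - 6*p^3 - 7*p^2 + 6*p - 7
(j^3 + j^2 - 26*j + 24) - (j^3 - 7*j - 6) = j^2 - 19*j + 30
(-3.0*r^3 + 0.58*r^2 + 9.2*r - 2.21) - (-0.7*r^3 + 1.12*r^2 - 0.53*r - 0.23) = -2.3*r^3 - 0.54*r^2 + 9.73*r - 1.98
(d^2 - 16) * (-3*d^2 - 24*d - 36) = -3*d^4 - 24*d^3 + 12*d^2 + 384*d + 576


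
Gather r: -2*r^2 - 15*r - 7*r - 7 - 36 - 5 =-2*r^2 - 22*r - 48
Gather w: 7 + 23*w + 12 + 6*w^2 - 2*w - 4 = 6*w^2 + 21*w + 15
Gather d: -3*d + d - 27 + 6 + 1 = -2*d - 20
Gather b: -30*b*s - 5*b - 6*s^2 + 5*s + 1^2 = b*(-30*s - 5) - 6*s^2 + 5*s + 1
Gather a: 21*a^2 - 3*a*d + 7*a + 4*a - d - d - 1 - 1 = 21*a^2 + a*(11 - 3*d) - 2*d - 2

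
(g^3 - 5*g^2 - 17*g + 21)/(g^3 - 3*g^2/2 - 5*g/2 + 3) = 2*(g^2 - 4*g - 21)/(2*g^2 - g - 6)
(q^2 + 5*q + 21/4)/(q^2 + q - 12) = (q^2 + 5*q + 21/4)/(q^2 + q - 12)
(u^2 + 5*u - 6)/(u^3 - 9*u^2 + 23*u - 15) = (u + 6)/(u^2 - 8*u + 15)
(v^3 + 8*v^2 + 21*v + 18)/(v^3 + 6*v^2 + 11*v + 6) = (v + 3)/(v + 1)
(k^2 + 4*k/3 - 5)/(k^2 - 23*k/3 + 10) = (k + 3)/(k - 6)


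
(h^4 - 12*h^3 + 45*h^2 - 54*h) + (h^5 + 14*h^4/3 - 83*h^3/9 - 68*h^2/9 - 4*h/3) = h^5 + 17*h^4/3 - 191*h^3/9 + 337*h^2/9 - 166*h/3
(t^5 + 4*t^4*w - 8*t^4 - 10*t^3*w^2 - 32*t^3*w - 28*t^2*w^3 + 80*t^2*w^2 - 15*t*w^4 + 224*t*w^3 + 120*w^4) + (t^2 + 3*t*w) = t^5 + 4*t^4*w - 8*t^4 - 10*t^3*w^2 - 32*t^3*w - 28*t^2*w^3 + 80*t^2*w^2 + t^2 - 15*t*w^4 + 224*t*w^3 + 3*t*w + 120*w^4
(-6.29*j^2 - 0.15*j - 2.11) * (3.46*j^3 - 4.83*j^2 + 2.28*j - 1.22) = -21.7634*j^5 + 29.8617*j^4 - 20.9173*j^3 + 17.5231*j^2 - 4.6278*j + 2.5742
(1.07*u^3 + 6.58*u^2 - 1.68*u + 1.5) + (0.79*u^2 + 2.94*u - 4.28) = 1.07*u^3 + 7.37*u^2 + 1.26*u - 2.78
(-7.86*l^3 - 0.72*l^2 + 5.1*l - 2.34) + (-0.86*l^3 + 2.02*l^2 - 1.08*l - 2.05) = -8.72*l^3 + 1.3*l^2 + 4.02*l - 4.39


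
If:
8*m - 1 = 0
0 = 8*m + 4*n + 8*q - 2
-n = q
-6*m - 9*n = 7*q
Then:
No Solution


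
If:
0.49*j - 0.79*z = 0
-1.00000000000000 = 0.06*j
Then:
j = -16.67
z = -10.34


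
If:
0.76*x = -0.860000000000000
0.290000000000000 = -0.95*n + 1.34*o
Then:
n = 1.41052631578947*o - 0.305263157894737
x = -1.13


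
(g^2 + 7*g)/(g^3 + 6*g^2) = (g + 7)/(g*(g + 6))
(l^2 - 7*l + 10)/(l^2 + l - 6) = (l - 5)/(l + 3)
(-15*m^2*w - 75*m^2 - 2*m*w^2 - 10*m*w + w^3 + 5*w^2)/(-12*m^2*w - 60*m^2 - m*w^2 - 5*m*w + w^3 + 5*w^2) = (-5*m + w)/(-4*m + w)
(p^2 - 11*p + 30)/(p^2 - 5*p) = (p - 6)/p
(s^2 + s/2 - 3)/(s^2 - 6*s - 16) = (s - 3/2)/(s - 8)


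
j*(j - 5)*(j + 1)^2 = j^4 - 3*j^3 - 9*j^2 - 5*j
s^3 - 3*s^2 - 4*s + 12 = (s - 3)*(s - 2)*(s + 2)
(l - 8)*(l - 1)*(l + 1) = l^3 - 8*l^2 - l + 8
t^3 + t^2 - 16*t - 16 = (t - 4)*(t + 1)*(t + 4)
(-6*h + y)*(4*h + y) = -24*h^2 - 2*h*y + y^2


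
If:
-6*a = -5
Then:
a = 5/6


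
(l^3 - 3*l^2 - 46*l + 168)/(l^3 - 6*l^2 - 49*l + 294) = (l - 4)/(l - 7)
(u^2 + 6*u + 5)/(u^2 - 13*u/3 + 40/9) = 9*(u^2 + 6*u + 5)/(9*u^2 - 39*u + 40)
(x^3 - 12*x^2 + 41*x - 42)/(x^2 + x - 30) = (x^3 - 12*x^2 + 41*x - 42)/(x^2 + x - 30)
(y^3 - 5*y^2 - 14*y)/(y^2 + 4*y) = (y^2 - 5*y - 14)/(y + 4)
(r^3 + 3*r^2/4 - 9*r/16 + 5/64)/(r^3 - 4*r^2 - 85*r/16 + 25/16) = (r - 1/4)/(r - 5)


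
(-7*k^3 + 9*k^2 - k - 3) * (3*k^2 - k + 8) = -21*k^5 + 34*k^4 - 68*k^3 + 64*k^2 - 5*k - 24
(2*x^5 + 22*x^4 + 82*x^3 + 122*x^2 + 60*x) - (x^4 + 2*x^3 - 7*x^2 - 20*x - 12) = 2*x^5 + 21*x^4 + 80*x^3 + 129*x^2 + 80*x + 12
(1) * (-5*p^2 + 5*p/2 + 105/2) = -5*p^2 + 5*p/2 + 105/2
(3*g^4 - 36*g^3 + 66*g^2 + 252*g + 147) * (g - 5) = 3*g^5 - 51*g^4 + 246*g^3 - 78*g^2 - 1113*g - 735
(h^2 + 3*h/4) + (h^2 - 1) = 2*h^2 + 3*h/4 - 1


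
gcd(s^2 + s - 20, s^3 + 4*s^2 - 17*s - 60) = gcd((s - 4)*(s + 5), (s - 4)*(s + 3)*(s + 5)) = s^2 + s - 20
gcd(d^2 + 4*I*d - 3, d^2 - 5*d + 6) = 1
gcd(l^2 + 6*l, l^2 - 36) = l + 6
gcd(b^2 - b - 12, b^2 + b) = 1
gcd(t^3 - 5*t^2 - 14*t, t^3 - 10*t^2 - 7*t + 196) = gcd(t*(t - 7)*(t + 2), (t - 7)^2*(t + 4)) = t - 7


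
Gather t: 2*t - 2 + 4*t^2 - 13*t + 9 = 4*t^2 - 11*t + 7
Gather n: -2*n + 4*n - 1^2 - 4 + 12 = 2*n + 7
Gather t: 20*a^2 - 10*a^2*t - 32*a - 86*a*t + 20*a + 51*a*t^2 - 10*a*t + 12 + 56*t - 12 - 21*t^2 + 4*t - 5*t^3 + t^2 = 20*a^2 - 12*a - 5*t^3 + t^2*(51*a - 20) + t*(-10*a^2 - 96*a + 60)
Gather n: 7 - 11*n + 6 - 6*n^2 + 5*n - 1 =-6*n^2 - 6*n + 12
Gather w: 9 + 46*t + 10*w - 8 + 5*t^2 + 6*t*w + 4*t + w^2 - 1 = 5*t^2 + 50*t + w^2 + w*(6*t + 10)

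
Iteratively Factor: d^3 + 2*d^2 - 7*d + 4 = (d - 1)*(d^2 + 3*d - 4) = (d - 1)^2*(d + 4)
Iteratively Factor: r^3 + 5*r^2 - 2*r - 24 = (r + 4)*(r^2 + r - 6) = (r + 3)*(r + 4)*(r - 2)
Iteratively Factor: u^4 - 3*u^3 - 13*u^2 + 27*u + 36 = (u + 1)*(u^3 - 4*u^2 - 9*u + 36) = (u - 4)*(u + 1)*(u^2 - 9) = (u - 4)*(u - 3)*(u + 1)*(u + 3)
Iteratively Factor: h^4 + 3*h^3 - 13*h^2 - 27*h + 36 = (h + 3)*(h^3 - 13*h + 12) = (h + 3)*(h + 4)*(h^2 - 4*h + 3) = (h - 1)*(h + 3)*(h + 4)*(h - 3)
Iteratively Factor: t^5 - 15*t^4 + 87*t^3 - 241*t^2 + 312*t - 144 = (t - 4)*(t^4 - 11*t^3 + 43*t^2 - 69*t + 36) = (t - 4)*(t - 3)*(t^3 - 8*t^2 + 19*t - 12) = (t - 4)*(t - 3)*(t - 1)*(t^2 - 7*t + 12) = (t - 4)*(t - 3)^2*(t - 1)*(t - 4)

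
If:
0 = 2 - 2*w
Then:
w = 1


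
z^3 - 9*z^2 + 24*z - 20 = (z - 5)*(z - 2)^2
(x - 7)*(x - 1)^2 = x^3 - 9*x^2 + 15*x - 7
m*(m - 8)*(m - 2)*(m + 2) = m^4 - 8*m^3 - 4*m^2 + 32*m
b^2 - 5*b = b*(b - 5)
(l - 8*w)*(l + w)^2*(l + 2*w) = l^4 - 4*l^3*w - 27*l^2*w^2 - 38*l*w^3 - 16*w^4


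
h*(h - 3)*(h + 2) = h^3 - h^2 - 6*h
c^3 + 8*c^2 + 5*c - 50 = (c - 2)*(c + 5)^2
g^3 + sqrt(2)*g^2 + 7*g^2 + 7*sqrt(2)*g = g*(g + 7)*(g + sqrt(2))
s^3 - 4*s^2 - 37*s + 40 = (s - 8)*(s - 1)*(s + 5)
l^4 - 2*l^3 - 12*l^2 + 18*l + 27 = (l - 3)^2*(l + 1)*(l + 3)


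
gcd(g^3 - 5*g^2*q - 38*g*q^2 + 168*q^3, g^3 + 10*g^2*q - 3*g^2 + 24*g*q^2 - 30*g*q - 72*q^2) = g + 6*q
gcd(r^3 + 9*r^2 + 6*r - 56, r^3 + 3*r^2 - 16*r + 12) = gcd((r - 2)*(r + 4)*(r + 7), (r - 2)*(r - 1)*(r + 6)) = r - 2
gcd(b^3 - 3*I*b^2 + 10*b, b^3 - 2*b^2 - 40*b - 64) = 1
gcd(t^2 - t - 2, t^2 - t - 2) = t^2 - t - 2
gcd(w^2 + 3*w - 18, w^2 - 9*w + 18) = w - 3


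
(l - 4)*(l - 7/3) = l^2 - 19*l/3 + 28/3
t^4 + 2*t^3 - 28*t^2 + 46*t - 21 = (t - 3)*(t - 1)^2*(t + 7)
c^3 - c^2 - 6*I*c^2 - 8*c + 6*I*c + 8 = (c - 1)*(c - 4*I)*(c - 2*I)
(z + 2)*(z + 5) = z^2 + 7*z + 10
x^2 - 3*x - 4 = (x - 4)*(x + 1)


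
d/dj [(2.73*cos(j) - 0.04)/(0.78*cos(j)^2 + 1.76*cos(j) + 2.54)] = (2.1294*cos(j)^2 - 0.0624000000000002*cos(j) - 7.0046)*sin(j)/(0.6084*cos(j)^4 + 2.7456*cos(j)^3 + 7.06*cos(j)^2 + 8.9408*cos(j) + 6.4516)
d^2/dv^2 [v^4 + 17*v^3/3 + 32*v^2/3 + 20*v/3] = 12*v^2 + 34*v + 64/3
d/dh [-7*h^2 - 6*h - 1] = -14*h - 6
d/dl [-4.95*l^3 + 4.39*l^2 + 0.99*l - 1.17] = -14.85*l^2 + 8.78*l + 0.99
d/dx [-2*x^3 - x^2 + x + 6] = -6*x^2 - 2*x + 1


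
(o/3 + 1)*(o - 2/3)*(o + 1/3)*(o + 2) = o^4/3 + 14*o^3/9 + 37*o^2/27 - 28*o/27 - 4/9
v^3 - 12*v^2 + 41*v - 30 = (v - 6)*(v - 5)*(v - 1)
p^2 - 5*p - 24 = (p - 8)*(p + 3)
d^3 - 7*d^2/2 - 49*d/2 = d*(d - 7)*(d + 7/2)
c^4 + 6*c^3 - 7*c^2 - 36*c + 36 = (c - 2)*(c - 1)*(c + 3)*(c + 6)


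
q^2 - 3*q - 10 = (q - 5)*(q + 2)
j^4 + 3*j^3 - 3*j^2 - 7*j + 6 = (j - 1)^2*(j + 2)*(j + 3)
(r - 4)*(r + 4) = r^2 - 16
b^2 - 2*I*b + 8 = (b - 4*I)*(b + 2*I)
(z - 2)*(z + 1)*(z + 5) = z^3 + 4*z^2 - 7*z - 10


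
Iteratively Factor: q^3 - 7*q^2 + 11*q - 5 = (q - 5)*(q^2 - 2*q + 1) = (q - 5)*(q - 1)*(q - 1)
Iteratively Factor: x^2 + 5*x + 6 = (x + 2)*(x + 3)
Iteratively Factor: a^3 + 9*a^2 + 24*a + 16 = (a + 4)*(a^2 + 5*a + 4) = (a + 1)*(a + 4)*(a + 4)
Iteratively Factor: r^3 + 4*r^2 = (r + 4)*(r^2) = r*(r + 4)*(r)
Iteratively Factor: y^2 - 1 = (y - 1)*(y + 1)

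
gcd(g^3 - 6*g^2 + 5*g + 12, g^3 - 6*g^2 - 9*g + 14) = 1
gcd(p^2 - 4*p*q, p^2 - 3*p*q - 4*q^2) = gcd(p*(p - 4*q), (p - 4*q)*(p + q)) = p - 4*q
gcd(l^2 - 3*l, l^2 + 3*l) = l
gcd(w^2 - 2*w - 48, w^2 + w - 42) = 1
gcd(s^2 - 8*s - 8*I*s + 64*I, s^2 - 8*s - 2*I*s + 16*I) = s - 8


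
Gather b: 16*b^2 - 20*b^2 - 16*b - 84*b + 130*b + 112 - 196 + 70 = -4*b^2 + 30*b - 14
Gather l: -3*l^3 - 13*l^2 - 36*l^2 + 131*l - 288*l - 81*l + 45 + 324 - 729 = -3*l^3 - 49*l^2 - 238*l - 360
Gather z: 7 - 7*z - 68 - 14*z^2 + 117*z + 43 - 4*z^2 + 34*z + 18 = -18*z^2 + 144*z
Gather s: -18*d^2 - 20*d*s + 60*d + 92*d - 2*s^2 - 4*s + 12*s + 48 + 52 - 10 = -18*d^2 + 152*d - 2*s^2 + s*(8 - 20*d) + 90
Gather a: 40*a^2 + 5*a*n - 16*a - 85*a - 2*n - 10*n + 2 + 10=40*a^2 + a*(5*n - 101) - 12*n + 12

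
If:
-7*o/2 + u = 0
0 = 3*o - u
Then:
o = 0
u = 0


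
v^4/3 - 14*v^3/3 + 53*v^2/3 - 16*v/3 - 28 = (v/3 + 1/3)*(v - 7)*(v - 6)*(v - 2)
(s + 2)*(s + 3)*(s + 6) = s^3 + 11*s^2 + 36*s + 36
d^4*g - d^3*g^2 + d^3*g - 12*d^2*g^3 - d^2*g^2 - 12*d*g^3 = d*(d - 4*g)*(d + 3*g)*(d*g + g)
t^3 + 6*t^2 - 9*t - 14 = (t - 2)*(t + 1)*(t + 7)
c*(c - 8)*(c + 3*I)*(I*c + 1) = I*c^4 - 2*c^3 - 8*I*c^3 + 16*c^2 + 3*I*c^2 - 24*I*c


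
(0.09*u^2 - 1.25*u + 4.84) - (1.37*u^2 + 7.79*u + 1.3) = -1.28*u^2 - 9.04*u + 3.54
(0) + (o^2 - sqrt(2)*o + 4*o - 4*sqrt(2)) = o^2 - sqrt(2)*o + 4*o - 4*sqrt(2)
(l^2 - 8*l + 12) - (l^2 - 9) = 21 - 8*l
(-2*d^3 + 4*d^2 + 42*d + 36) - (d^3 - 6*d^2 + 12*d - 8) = -3*d^3 + 10*d^2 + 30*d + 44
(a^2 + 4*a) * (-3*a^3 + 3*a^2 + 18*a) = -3*a^5 - 9*a^4 + 30*a^3 + 72*a^2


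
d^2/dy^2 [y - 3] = 0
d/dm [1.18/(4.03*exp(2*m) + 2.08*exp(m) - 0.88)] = (-9.5108*exp(m) - 2.4544)*exp(m)/(4.03*exp(2*m) + 2.08*exp(m) - 0.88)^2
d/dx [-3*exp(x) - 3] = -3*exp(x)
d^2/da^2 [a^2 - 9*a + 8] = 2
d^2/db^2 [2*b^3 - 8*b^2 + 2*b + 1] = 12*b - 16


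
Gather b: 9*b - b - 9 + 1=8*b - 8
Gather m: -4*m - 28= -4*m - 28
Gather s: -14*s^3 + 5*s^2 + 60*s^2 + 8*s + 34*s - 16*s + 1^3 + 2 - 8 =-14*s^3 + 65*s^2 + 26*s - 5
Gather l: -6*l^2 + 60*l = -6*l^2 + 60*l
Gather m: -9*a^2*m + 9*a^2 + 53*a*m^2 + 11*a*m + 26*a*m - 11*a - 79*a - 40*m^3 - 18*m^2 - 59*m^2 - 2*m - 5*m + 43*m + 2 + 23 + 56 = 9*a^2 - 90*a - 40*m^3 + m^2*(53*a - 77) + m*(-9*a^2 + 37*a + 36) + 81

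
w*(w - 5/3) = w^2 - 5*w/3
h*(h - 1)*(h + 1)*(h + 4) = h^4 + 4*h^3 - h^2 - 4*h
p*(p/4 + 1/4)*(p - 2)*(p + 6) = p^4/4 + 5*p^3/4 - 2*p^2 - 3*p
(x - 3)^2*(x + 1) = x^3 - 5*x^2 + 3*x + 9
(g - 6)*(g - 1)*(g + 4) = g^3 - 3*g^2 - 22*g + 24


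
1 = 1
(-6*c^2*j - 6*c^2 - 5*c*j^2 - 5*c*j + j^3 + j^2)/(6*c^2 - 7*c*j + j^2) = (-c*j - c - j^2 - j)/(c - j)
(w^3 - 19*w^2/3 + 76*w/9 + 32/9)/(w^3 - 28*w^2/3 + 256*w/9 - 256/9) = (3*w + 1)/(3*w - 8)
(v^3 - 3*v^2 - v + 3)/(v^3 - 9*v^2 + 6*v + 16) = (v^2 - 4*v + 3)/(v^2 - 10*v + 16)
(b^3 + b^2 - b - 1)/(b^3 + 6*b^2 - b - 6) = (b + 1)/(b + 6)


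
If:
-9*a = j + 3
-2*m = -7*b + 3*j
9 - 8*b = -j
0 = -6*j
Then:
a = -1/3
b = 9/8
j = 0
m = 63/16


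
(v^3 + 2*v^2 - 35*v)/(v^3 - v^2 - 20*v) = (v + 7)/(v + 4)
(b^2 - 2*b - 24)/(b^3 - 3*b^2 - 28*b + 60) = (b + 4)/(b^2 + 3*b - 10)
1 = 1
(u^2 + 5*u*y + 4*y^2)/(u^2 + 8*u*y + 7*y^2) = (u + 4*y)/(u + 7*y)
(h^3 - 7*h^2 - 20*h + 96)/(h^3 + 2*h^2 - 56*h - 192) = (h - 3)/(h + 6)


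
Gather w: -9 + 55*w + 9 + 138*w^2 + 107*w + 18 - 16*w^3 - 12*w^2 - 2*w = -16*w^3 + 126*w^2 + 160*w + 18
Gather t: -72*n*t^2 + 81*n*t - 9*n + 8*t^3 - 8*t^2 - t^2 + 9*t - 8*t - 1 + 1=-9*n + 8*t^3 + t^2*(-72*n - 9) + t*(81*n + 1)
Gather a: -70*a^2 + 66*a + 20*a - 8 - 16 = -70*a^2 + 86*a - 24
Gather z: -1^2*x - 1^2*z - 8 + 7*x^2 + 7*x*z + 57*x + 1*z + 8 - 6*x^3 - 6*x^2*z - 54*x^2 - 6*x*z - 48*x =-6*x^3 - 47*x^2 + 8*x + z*(-6*x^2 + x)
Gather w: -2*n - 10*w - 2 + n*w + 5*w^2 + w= -2*n + 5*w^2 + w*(n - 9) - 2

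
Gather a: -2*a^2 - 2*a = -2*a^2 - 2*a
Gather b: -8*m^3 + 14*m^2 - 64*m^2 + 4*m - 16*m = -8*m^3 - 50*m^2 - 12*m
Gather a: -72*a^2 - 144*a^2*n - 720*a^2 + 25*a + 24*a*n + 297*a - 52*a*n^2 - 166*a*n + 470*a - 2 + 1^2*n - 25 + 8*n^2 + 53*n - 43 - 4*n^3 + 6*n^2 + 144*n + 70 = a^2*(-144*n - 792) + a*(-52*n^2 - 142*n + 792) - 4*n^3 + 14*n^2 + 198*n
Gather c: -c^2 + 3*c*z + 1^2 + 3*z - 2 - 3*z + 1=-c^2 + 3*c*z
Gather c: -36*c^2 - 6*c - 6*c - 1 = -36*c^2 - 12*c - 1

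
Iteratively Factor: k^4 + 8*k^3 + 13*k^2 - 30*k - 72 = (k + 3)*(k^3 + 5*k^2 - 2*k - 24) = (k - 2)*(k + 3)*(k^2 + 7*k + 12) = (k - 2)*(k + 3)^2*(k + 4)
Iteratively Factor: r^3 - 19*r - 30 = (r + 2)*(r^2 - 2*r - 15) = (r + 2)*(r + 3)*(r - 5)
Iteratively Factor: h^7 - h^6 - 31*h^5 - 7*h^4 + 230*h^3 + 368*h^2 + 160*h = (h + 1)*(h^6 - 2*h^5 - 29*h^4 + 22*h^3 + 208*h^2 + 160*h) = h*(h + 1)*(h^5 - 2*h^4 - 29*h^3 + 22*h^2 + 208*h + 160) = h*(h - 4)*(h + 1)*(h^4 + 2*h^3 - 21*h^2 - 62*h - 40) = h*(h - 4)*(h + 1)*(h + 4)*(h^3 - 2*h^2 - 13*h - 10) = h*(h - 4)*(h + 1)*(h + 2)*(h + 4)*(h^2 - 4*h - 5) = h*(h - 4)*(h + 1)^2*(h + 2)*(h + 4)*(h - 5)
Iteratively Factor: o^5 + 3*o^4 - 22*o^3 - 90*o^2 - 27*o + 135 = (o - 5)*(o^4 + 8*o^3 + 18*o^2 - 27) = (o - 5)*(o - 1)*(o^3 + 9*o^2 + 27*o + 27) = (o - 5)*(o - 1)*(o + 3)*(o^2 + 6*o + 9) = (o - 5)*(o - 1)*(o + 3)^2*(o + 3)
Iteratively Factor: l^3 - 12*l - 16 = (l - 4)*(l^2 + 4*l + 4) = (l - 4)*(l + 2)*(l + 2)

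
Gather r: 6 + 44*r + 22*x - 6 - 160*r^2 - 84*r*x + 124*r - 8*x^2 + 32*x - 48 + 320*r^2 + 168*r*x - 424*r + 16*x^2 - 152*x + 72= 160*r^2 + r*(84*x - 256) + 8*x^2 - 98*x + 24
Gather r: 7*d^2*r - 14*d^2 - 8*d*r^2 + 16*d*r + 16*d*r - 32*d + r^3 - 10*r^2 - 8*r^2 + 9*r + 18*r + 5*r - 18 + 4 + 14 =-14*d^2 - 32*d + r^3 + r^2*(-8*d - 18) + r*(7*d^2 + 32*d + 32)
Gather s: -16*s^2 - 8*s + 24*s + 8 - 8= -16*s^2 + 16*s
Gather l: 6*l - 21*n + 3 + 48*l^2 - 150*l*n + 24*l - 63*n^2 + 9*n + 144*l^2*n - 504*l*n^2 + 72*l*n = l^2*(144*n + 48) + l*(-504*n^2 - 78*n + 30) - 63*n^2 - 12*n + 3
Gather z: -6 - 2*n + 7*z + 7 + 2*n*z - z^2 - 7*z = 2*n*z - 2*n - z^2 + 1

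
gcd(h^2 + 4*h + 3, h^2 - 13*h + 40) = 1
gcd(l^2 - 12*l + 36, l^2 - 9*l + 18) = l - 6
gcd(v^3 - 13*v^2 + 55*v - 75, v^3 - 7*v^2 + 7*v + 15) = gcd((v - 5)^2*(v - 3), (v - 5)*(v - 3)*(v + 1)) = v^2 - 8*v + 15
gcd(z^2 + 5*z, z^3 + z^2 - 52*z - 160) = z + 5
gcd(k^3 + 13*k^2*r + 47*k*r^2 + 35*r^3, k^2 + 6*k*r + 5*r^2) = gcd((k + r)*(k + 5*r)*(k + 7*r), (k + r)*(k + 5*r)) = k^2 + 6*k*r + 5*r^2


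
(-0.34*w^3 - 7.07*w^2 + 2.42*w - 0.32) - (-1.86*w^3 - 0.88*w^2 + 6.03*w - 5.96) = 1.52*w^3 - 6.19*w^2 - 3.61*w + 5.64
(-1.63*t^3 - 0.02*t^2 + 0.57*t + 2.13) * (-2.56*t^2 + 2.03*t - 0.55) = 4.1728*t^5 - 3.2577*t^4 - 0.6033*t^3 - 4.2847*t^2 + 4.0104*t - 1.1715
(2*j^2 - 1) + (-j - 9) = 2*j^2 - j - 10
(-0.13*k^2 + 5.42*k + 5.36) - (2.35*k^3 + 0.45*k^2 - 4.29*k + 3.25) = -2.35*k^3 - 0.58*k^2 + 9.71*k + 2.11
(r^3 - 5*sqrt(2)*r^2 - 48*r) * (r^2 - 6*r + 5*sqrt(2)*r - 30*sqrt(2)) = r^5 - 6*r^4 - 98*r^3 - 240*sqrt(2)*r^2 + 588*r^2 + 1440*sqrt(2)*r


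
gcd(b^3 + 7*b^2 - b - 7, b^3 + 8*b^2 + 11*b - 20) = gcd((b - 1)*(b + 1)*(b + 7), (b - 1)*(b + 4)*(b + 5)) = b - 1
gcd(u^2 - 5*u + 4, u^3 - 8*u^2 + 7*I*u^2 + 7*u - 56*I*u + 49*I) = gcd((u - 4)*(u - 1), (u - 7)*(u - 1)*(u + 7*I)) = u - 1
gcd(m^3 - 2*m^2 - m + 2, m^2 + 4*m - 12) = m - 2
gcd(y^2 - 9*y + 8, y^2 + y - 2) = y - 1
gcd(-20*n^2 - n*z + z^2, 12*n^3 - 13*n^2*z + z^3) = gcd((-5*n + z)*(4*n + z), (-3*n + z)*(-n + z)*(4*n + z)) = 4*n + z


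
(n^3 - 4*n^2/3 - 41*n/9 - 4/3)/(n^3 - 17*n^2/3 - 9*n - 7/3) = (n^2 - 5*n/3 - 4)/(n^2 - 6*n - 7)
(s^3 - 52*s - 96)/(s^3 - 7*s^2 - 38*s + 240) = (s + 2)/(s - 5)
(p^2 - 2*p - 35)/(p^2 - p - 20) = (-p^2 + 2*p + 35)/(-p^2 + p + 20)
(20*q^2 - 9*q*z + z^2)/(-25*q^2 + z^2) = (-4*q + z)/(5*q + z)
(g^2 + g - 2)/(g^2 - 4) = (g - 1)/(g - 2)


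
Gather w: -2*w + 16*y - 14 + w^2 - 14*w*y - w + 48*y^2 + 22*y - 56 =w^2 + w*(-14*y - 3) + 48*y^2 + 38*y - 70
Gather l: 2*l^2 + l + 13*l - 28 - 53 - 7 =2*l^2 + 14*l - 88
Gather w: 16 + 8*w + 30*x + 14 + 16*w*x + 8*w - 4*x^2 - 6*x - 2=w*(16*x + 16) - 4*x^2 + 24*x + 28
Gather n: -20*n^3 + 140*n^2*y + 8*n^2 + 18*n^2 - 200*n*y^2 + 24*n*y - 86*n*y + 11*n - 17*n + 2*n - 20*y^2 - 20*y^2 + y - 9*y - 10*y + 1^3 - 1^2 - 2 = -20*n^3 + n^2*(140*y + 26) + n*(-200*y^2 - 62*y - 4) - 40*y^2 - 18*y - 2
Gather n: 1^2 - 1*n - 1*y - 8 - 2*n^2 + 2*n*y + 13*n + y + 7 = -2*n^2 + n*(2*y + 12)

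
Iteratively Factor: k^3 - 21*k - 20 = (k + 1)*(k^2 - k - 20) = (k + 1)*(k + 4)*(k - 5)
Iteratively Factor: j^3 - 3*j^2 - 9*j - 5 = (j + 1)*(j^2 - 4*j - 5) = (j + 1)^2*(j - 5)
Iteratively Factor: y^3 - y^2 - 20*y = (y - 5)*(y^2 + 4*y) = y*(y - 5)*(y + 4)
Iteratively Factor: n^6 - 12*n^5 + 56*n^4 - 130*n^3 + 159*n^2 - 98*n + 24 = (n - 1)*(n^5 - 11*n^4 + 45*n^3 - 85*n^2 + 74*n - 24) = (n - 1)^2*(n^4 - 10*n^3 + 35*n^2 - 50*n + 24) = (n - 4)*(n - 1)^2*(n^3 - 6*n^2 + 11*n - 6) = (n - 4)*(n - 3)*(n - 1)^2*(n^2 - 3*n + 2) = (n - 4)*(n - 3)*(n - 2)*(n - 1)^2*(n - 1)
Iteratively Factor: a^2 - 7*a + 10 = (a - 2)*(a - 5)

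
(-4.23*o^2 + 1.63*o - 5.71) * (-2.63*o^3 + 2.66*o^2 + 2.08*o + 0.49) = 11.1249*o^5 - 15.5387*o^4 + 10.5547*o^3 - 13.8709*o^2 - 11.0781*o - 2.7979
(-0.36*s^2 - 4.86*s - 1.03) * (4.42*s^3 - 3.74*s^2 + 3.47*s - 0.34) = -1.5912*s^5 - 20.1348*s^4 + 12.3746*s^3 - 12.8896*s^2 - 1.9217*s + 0.3502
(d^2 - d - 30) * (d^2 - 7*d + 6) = d^4 - 8*d^3 - 17*d^2 + 204*d - 180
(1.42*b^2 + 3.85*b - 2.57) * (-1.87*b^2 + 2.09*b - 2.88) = -2.6554*b^4 - 4.2317*b^3 + 8.7628*b^2 - 16.4593*b + 7.4016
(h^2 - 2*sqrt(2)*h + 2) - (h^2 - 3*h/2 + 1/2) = -2*sqrt(2)*h + 3*h/2 + 3/2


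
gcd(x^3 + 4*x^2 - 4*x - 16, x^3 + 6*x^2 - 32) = x^2 + 2*x - 8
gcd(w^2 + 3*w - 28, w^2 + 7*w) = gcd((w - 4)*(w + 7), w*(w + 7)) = w + 7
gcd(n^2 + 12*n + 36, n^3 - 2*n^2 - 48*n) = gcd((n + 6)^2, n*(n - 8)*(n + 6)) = n + 6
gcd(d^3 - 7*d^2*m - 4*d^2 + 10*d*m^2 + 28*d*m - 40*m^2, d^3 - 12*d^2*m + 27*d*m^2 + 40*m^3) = d - 5*m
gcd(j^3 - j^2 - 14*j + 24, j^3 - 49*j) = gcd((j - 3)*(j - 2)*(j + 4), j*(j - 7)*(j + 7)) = 1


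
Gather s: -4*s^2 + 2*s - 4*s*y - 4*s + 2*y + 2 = -4*s^2 + s*(-4*y - 2) + 2*y + 2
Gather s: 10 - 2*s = 10 - 2*s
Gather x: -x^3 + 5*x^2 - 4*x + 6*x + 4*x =-x^3 + 5*x^2 + 6*x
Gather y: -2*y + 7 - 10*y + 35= 42 - 12*y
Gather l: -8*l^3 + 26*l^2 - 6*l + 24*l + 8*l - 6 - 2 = -8*l^3 + 26*l^2 + 26*l - 8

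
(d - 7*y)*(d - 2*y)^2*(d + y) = d^4 - 10*d^3*y + 21*d^2*y^2 + 4*d*y^3 - 28*y^4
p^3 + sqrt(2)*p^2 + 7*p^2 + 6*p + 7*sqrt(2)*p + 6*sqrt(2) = (p + 1)*(p + 6)*(p + sqrt(2))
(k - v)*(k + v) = k^2 - v^2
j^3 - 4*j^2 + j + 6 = (j - 3)*(j - 2)*(j + 1)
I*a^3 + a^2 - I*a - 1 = (a + 1)*(a - I)*(I*a - I)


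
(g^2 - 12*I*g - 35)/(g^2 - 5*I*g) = (g - 7*I)/g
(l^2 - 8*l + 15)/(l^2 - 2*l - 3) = (l - 5)/(l + 1)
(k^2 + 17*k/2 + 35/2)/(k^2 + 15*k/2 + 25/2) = (2*k + 7)/(2*k + 5)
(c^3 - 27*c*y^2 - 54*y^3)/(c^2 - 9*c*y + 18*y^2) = (-c^2 - 6*c*y - 9*y^2)/(-c + 3*y)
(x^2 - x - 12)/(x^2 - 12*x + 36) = (x^2 - x - 12)/(x^2 - 12*x + 36)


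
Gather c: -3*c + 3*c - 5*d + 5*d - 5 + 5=0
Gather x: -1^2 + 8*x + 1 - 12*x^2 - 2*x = -12*x^2 + 6*x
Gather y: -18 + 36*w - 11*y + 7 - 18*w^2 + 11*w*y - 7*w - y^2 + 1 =-18*w^2 + 29*w - y^2 + y*(11*w - 11) - 10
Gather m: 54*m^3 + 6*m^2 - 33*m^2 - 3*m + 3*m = 54*m^3 - 27*m^2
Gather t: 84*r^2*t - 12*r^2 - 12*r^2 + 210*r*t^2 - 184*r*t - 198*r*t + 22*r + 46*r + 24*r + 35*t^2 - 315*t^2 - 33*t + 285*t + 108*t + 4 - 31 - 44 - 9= -24*r^2 + 92*r + t^2*(210*r - 280) + t*(84*r^2 - 382*r + 360) - 80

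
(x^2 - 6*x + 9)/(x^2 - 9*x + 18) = (x - 3)/(x - 6)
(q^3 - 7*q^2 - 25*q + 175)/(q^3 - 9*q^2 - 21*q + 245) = (q - 5)/(q - 7)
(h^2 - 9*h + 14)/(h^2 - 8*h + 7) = (h - 2)/(h - 1)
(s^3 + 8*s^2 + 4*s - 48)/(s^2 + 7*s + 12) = (s^2 + 4*s - 12)/(s + 3)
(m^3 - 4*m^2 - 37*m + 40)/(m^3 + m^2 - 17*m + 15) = (m - 8)/(m - 3)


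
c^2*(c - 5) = c^3 - 5*c^2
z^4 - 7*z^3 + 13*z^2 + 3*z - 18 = (z - 3)^2*(z - 2)*(z + 1)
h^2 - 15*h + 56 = (h - 8)*(h - 7)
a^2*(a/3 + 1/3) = a^3/3 + a^2/3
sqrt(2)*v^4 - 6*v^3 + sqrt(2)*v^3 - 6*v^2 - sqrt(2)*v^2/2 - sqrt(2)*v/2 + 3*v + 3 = (v - 3*sqrt(2))*(v - sqrt(2)/2)*(v + sqrt(2)/2)*(sqrt(2)*v + sqrt(2))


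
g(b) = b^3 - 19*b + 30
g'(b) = 3*b^2 - 19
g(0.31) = 24.14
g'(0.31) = -18.71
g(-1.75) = 57.89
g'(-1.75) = -9.81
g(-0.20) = 33.79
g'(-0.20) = -18.88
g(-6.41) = -111.58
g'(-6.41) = 104.26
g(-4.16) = 37.05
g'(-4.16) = 32.92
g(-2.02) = 60.14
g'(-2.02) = -6.76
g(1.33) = 7.08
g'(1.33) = -13.69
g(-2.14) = 60.86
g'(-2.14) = -5.26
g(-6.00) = -72.00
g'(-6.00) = 89.00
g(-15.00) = -3060.00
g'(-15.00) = 656.00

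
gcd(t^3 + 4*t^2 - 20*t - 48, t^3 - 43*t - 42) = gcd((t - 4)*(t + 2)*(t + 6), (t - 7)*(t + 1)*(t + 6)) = t + 6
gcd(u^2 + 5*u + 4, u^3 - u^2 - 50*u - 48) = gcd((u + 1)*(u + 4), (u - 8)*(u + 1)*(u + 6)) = u + 1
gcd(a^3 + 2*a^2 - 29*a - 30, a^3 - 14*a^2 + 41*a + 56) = a + 1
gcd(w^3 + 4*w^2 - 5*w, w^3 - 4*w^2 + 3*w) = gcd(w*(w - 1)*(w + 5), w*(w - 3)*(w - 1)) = w^2 - w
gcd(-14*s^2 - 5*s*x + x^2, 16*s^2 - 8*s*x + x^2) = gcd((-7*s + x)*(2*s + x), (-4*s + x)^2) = 1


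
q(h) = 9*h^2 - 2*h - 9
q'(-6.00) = -110.00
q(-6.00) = 327.00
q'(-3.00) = -56.00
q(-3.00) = 78.00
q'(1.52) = 25.36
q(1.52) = 8.75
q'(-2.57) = -48.26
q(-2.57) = 55.58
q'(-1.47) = -28.46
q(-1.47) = 13.39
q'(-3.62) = -67.16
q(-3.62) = 116.18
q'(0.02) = -1.64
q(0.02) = -9.04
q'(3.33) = 57.94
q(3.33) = 84.14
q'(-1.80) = -34.40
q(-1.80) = 23.76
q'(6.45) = 114.10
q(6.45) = 352.52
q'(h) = 18*h - 2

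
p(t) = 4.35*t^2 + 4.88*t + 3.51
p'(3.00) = 30.98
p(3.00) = 57.30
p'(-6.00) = -47.32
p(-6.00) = 130.83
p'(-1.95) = -12.08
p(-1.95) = 10.53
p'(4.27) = 42.03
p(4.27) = 103.66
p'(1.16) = 14.97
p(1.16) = 15.02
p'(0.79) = 11.75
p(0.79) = 10.08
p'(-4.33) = -32.79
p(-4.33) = 63.94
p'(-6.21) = -49.15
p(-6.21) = 140.96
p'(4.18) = 41.25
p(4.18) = 99.91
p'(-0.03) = 4.62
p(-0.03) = 3.37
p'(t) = 8.7*t + 4.88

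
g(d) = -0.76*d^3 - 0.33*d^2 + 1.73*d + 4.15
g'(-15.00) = -501.37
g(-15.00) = 2468.95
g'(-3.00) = -16.81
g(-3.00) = 16.51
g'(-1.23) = -0.91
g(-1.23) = 2.94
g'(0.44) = 1.00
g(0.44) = 4.78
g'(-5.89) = -73.48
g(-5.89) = 137.81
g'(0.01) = 1.72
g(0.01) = 4.17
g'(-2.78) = -14.06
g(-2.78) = 13.12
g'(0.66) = 0.30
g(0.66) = 4.93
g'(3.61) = -30.37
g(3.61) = -29.66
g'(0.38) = 1.15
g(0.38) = 4.72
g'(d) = -2.28*d^2 - 0.66*d + 1.73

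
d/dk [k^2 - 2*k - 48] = 2*k - 2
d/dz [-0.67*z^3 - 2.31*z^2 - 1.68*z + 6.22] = -2.01*z^2 - 4.62*z - 1.68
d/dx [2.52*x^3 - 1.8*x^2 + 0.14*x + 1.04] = 7.56*x^2 - 3.6*x + 0.14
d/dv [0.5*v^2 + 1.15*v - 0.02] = 1.0*v + 1.15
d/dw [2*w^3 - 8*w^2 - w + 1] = 6*w^2 - 16*w - 1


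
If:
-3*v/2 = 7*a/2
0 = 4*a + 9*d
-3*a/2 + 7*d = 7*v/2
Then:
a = 0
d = 0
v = 0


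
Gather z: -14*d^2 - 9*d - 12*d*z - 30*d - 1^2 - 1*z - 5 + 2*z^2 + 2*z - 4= -14*d^2 - 39*d + 2*z^2 + z*(1 - 12*d) - 10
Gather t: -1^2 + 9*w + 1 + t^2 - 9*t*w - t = t^2 + t*(-9*w - 1) + 9*w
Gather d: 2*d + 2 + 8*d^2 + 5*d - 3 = 8*d^2 + 7*d - 1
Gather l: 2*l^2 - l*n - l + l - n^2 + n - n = 2*l^2 - l*n - n^2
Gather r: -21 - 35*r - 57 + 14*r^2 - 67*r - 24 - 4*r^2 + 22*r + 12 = 10*r^2 - 80*r - 90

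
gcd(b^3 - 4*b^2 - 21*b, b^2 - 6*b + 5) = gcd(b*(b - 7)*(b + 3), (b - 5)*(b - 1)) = 1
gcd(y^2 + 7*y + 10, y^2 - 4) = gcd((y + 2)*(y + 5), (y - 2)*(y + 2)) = y + 2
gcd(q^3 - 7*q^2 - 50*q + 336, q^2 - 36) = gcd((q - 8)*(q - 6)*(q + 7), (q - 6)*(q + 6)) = q - 6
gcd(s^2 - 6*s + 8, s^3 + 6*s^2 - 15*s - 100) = s - 4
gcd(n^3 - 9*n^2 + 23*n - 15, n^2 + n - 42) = 1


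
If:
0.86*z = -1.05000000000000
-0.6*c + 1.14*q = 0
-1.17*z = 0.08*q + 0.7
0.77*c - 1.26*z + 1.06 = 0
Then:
No Solution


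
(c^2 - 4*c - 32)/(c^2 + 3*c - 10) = (c^2 - 4*c - 32)/(c^2 + 3*c - 10)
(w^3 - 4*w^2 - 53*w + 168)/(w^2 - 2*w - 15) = (-w^3 + 4*w^2 + 53*w - 168)/(-w^2 + 2*w + 15)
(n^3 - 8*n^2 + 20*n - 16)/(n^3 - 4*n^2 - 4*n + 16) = (n - 2)/(n + 2)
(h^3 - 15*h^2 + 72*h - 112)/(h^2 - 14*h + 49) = (h^2 - 8*h + 16)/(h - 7)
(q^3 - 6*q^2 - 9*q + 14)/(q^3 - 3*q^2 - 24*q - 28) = (q - 1)/(q + 2)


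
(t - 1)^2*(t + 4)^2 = t^4 + 6*t^3 + t^2 - 24*t + 16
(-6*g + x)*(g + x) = -6*g^2 - 5*g*x + x^2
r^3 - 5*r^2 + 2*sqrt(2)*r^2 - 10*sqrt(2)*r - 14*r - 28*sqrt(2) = (r - 7)*(r + 2)*(r + 2*sqrt(2))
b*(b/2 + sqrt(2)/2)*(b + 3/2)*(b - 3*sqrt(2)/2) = b^4/2 - sqrt(2)*b^3/4 + 3*b^3/4 - 3*b^2/2 - 3*sqrt(2)*b^2/8 - 9*b/4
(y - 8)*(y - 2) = y^2 - 10*y + 16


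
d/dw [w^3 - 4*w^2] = w*(3*w - 8)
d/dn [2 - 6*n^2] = -12*n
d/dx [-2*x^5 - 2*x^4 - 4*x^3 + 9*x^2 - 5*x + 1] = -10*x^4 - 8*x^3 - 12*x^2 + 18*x - 5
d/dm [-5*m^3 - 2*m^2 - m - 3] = -15*m^2 - 4*m - 1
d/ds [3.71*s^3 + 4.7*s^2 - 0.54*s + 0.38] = 11.13*s^2 + 9.4*s - 0.54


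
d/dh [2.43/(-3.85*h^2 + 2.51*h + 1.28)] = (18.711*h - 6.0993)/(-3.85*h^2 + 2.51*h + 1.28)^2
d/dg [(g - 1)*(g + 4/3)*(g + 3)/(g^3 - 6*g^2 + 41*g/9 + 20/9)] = 12*(-63*g^4 + 66*g^3 + 215*g^2 - 224*g + 118)/(81*g^6 - 972*g^5 + 3654*g^4 - 4068*g^3 - 479*g^2 + 1640*g + 400)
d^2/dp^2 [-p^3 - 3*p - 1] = -6*p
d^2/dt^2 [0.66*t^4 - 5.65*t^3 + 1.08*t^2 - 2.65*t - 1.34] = 7.92*t^2 - 33.9*t + 2.16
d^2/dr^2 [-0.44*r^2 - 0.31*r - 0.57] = -0.880000000000000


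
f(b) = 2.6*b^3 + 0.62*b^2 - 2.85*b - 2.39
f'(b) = 7.8*b^2 + 1.24*b - 2.85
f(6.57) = 742.99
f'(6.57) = 341.98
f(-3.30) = -79.67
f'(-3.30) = 78.00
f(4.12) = 178.22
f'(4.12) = 134.66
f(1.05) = -1.69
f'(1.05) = 7.05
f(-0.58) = -1.04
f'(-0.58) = -0.95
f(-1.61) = -7.04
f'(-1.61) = 15.37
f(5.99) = 561.58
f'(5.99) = 284.44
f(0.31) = -3.14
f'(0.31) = -1.72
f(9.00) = 1917.58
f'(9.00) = 640.11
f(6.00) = 564.43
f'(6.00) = 285.39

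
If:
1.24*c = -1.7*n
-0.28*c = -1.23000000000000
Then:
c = 4.39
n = -3.20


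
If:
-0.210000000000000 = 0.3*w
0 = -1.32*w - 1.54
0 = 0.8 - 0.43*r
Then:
No Solution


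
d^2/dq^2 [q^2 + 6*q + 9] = 2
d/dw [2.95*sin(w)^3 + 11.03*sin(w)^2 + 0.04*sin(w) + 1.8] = (8.85*sin(w)^2 + 22.06*sin(w) + 0.04)*cos(w)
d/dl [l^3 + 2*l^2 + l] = 3*l^2 + 4*l + 1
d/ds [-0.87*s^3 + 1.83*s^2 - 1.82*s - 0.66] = -2.61*s^2 + 3.66*s - 1.82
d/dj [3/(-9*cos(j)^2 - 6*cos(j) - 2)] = -18*(3*cos(j) + 1)*sin(j)/(9*cos(j)^2 + 6*cos(j) + 2)^2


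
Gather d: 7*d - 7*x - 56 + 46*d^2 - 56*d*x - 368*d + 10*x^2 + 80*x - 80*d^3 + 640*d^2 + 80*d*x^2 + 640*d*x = -80*d^3 + 686*d^2 + d*(80*x^2 + 584*x - 361) + 10*x^2 + 73*x - 56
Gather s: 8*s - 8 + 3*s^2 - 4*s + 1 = 3*s^2 + 4*s - 7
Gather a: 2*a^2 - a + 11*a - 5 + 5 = 2*a^2 + 10*a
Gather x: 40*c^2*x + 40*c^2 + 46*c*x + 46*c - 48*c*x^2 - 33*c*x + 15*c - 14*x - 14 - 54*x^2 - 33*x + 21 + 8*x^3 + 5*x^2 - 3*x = 40*c^2 + 61*c + 8*x^3 + x^2*(-48*c - 49) + x*(40*c^2 + 13*c - 50) + 7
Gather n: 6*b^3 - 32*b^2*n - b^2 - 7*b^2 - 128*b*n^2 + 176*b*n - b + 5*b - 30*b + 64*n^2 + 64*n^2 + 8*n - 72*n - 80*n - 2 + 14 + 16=6*b^3 - 8*b^2 - 26*b + n^2*(128 - 128*b) + n*(-32*b^2 + 176*b - 144) + 28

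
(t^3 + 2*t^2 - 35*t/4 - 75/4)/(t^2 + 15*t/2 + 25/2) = (2*t^2 - t - 15)/(2*(t + 5))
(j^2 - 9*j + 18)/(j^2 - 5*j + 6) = (j - 6)/(j - 2)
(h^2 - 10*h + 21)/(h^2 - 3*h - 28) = (h - 3)/(h + 4)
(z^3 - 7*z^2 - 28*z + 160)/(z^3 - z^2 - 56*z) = (z^2 + z - 20)/(z*(z + 7))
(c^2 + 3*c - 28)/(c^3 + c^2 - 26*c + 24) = (c + 7)/(c^2 + 5*c - 6)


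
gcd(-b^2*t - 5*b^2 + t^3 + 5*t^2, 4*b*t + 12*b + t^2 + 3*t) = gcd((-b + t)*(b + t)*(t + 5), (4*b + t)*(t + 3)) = 1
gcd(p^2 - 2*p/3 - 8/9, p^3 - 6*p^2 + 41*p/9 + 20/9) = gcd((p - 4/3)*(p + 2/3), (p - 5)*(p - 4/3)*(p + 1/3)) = p - 4/3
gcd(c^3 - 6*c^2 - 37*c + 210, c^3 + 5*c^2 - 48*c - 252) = c^2 - c - 42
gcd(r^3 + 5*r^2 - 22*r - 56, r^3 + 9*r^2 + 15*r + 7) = r + 7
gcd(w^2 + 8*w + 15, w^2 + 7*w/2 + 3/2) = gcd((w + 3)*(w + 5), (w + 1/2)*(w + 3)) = w + 3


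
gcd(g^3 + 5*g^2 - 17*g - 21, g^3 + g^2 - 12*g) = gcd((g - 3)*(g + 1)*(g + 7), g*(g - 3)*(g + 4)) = g - 3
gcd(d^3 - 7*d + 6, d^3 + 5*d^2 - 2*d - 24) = d^2 + d - 6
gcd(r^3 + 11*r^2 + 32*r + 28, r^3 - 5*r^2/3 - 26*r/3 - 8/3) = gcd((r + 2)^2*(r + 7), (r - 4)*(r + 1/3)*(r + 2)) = r + 2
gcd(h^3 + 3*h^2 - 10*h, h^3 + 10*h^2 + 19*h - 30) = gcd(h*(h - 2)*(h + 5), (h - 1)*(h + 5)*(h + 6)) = h + 5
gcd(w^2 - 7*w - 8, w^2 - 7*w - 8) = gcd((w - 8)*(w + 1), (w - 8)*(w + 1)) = w^2 - 7*w - 8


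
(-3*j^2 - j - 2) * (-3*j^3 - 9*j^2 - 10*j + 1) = 9*j^5 + 30*j^4 + 45*j^3 + 25*j^2 + 19*j - 2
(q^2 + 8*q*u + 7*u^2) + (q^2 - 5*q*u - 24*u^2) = 2*q^2 + 3*q*u - 17*u^2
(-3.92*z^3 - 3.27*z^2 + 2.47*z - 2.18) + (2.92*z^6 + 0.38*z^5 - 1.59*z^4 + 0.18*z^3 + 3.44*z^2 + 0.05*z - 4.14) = 2.92*z^6 + 0.38*z^5 - 1.59*z^4 - 3.74*z^3 + 0.17*z^2 + 2.52*z - 6.32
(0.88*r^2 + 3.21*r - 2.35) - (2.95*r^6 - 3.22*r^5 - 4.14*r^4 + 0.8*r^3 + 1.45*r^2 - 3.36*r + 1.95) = -2.95*r^6 + 3.22*r^5 + 4.14*r^4 - 0.8*r^3 - 0.57*r^2 + 6.57*r - 4.3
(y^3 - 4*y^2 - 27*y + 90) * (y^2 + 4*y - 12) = y^5 - 55*y^3 + 30*y^2 + 684*y - 1080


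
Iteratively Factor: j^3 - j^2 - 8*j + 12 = (j - 2)*(j^2 + j - 6) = (j - 2)^2*(j + 3)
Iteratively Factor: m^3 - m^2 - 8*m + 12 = (m + 3)*(m^2 - 4*m + 4) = (m - 2)*(m + 3)*(m - 2)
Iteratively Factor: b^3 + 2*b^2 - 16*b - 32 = (b + 4)*(b^2 - 2*b - 8) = (b - 4)*(b + 4)*(b + 2)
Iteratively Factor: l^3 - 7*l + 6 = (l + 3)*(l^2 - 3*l + 2) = (l - 2)*(l + 3)*(l - 1)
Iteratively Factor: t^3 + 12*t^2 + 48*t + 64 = (t + 4)*(t^2 + 8*t + 16) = (t + 4)^2*(t + 4)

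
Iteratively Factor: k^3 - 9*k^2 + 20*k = (k)*(k^2 - 9*k + 20) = k*(k - 5)*(k - 4)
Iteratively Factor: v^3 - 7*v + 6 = (v - 1)*(v^2 + v - 6) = (v - 2)*(v - 1)*(v + 3)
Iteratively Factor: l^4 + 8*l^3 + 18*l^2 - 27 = (l + 3)*(l^3 + 5*l^2 + 3*l - 9) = (l + 3)^2*(l^2 + 2*l - 3) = (l - 1)*(l + 3)^2*(l + 3)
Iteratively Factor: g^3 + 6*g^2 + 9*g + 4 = (g + 1)*(g^2 + 5*g + 4) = (g + 1)*(g + 4)*(g + 1)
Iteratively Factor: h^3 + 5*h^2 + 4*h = (h)*(h^2 + 5*h + 4) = h*(h + 1)*(h + 4)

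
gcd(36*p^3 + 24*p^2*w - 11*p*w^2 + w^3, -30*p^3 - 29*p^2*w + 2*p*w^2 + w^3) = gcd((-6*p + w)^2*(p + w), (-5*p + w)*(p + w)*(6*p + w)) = p + w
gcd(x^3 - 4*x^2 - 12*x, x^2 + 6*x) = x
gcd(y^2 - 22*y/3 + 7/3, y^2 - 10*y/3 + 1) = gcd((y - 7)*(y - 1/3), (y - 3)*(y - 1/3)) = y - 1/3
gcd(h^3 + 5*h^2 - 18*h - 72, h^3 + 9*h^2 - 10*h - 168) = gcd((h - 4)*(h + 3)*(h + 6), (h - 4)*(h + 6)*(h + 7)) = h^2 + 2*h - 24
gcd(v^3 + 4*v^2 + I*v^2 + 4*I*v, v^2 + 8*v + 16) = v + 4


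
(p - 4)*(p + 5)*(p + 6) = p^3 + 7*p^2 - 14*p - 120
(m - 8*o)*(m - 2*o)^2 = m^3 - 12*m^2*o + 36*m*o^2 - 32*o^3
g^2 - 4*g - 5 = (g - 5)*(g + 1)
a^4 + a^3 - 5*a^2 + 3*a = a*(a - 1)^2*(a + 3)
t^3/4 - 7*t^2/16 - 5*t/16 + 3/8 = (t/4 + 1/4)*(t - 2)*(t - 3/4)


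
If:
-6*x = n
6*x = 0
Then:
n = 0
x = 0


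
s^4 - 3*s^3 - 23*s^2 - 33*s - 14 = (s - 7)*(s + 1)^2*(s + 2)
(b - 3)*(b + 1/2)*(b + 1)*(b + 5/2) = b^4 + b^3 - 31*b^2/4 - 23*b/2 - 15/4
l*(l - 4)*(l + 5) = l^3 + l^2 - 20*l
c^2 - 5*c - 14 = (c - 7)*(c + 2)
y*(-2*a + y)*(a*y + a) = -2*a^2*y^2 - 2*a^2*y + a*y^3 + a*y^2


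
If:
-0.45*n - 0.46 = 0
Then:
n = -1.02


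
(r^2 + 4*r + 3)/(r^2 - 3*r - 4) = (r + 3)/(r - 4)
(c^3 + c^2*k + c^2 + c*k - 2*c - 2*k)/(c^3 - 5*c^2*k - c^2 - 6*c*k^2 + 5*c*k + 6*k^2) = (c + 2)/(c - 6*k)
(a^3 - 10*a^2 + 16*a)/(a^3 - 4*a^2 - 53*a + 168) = a*(a - 2)/(a^2 + 4*a - 21)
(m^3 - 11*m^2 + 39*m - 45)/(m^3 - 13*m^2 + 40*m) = (m^2 - 6*m + 9)/(m*(m - 8))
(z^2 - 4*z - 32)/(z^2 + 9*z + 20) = (z - 8)/(z + 5)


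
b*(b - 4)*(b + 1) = b^3 - 3*b^2 - 4*b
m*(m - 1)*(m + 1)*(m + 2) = m^4 + 2*m^3 - m^2 - 2*m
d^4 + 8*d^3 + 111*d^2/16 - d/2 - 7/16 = (d - 1/4)*(d + 1/4)*(d + 1)*(d + 7)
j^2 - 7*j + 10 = (j - 5)*(j - 2)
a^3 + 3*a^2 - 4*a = a*(a - 1)*(a + 4)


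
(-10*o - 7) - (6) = -10*o - 13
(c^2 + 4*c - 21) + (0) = c^2 + 4*c - 21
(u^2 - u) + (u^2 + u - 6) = 2*u^2 - 6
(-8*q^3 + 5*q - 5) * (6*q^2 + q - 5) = -48*q^5 - 8*q^4 + 70*q^3 - 25*q^2 - 30*q + 25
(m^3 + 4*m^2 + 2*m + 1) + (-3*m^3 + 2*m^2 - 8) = -2*m^3 + 6*m^2 + 2*m - 7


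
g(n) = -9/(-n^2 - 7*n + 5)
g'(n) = -9*(2*n + 7)/(-n^2 - 7*n + 5)^2 = 9*(-2*n - 7)/(n^2 + 7*n - 5)^2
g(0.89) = 4.45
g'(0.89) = -19.33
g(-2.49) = -0.55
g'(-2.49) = -0.07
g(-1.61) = -0.66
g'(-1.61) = -0.18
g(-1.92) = -0.61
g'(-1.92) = -0.13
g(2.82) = 0.40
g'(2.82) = -0.22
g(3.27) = 0.31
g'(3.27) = -0.15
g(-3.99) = -0.53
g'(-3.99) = 0.03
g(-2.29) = -0.57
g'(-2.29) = -0.09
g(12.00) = 0.04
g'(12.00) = -0.00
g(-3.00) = -0.53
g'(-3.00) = -0.03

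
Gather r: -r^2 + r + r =-r^2 + 2*r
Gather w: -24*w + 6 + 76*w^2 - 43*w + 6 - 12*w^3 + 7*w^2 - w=-12*w^3 + 83*w^2 - 68*w + 12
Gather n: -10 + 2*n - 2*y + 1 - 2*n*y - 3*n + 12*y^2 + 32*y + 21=n*(-2*y - 1) + 12*y^2 + 30*y + 12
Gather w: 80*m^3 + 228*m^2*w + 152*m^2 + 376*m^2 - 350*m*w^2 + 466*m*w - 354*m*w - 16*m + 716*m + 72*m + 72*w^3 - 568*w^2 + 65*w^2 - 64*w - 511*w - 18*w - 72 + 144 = 80*m^3 + 528*m^2 + 772*m + 72*w^3 + w^2*(-350*m - 503) + w*(228*m^2 + 112*m - 593) + 72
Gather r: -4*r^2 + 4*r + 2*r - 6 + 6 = -4*r^2 + 6*r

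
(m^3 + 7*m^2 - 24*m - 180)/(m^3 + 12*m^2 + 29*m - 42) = (m^2 + m - 30)/(m^2 + 6*m - 7)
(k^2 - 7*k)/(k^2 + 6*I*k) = (k - 7)/(k + 6*I)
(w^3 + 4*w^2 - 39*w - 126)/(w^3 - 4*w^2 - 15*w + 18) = (w + 7)/(w - 1)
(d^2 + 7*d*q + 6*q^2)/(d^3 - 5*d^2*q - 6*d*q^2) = (-d - 6*q)/(d*(-d + 6*q))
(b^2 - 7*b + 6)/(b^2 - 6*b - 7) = (-b^2 + 7*b - 6)/(-b^2 + 6*b + 7)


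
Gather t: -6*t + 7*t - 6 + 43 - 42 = t - 5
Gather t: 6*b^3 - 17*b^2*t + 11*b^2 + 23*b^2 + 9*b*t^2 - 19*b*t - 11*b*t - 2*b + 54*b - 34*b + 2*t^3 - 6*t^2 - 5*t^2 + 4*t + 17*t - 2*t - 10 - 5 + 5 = 6*b^3 + 34*b^2 + 18*b + 2*t^3 + t^2*(9*b - 11) + t*(-17*b^2 - 30*b + 19) - 10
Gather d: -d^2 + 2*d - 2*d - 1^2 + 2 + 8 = 9 - d^2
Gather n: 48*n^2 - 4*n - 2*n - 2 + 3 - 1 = 48*n^2 - 6*n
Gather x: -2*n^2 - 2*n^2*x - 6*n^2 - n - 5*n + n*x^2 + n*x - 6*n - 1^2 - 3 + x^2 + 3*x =-8*n^2 - 12*n + x^2*(n + 1) + x*(-2*n^2 + n + 3) - 4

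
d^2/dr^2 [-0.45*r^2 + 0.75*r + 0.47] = -0.900000000000000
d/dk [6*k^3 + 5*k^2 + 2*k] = 18*k^2 + 10*k + 2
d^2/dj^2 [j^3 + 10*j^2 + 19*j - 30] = 6*j + 20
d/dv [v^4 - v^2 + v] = 4*v^3 - 2*v + 1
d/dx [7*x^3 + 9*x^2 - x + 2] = 21*x^2 + 18*x - 1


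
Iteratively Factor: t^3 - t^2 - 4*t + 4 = (t + 2)*(t^2 - 3*t + 2) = (t - 2)*(t + 2)*(t - 1)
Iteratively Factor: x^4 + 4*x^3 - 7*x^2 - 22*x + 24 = (x + 3)*(x^3 + x^2 - 10*x + 8) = (x + 3)*(x + 4)*(x^2 - 3*x + 2) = (x - 1)*(x + 3)*(x + 4)*(x - 2)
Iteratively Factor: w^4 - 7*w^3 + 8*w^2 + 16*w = (w)*(w^3 - 7*w^2 + 8*w + 16) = w*(w - 4)*(w^2 - 3*w - 4) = w*(w - 4)^2*(w + 1)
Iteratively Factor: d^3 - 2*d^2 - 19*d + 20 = (d - 1)*(d^2 - d - 20) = (d - 5)*(d - 1)*(d + 4)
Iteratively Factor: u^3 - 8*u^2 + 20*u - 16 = (u - 2)*(u^2 - 6*u + 8) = (u - 4)*(u - 2)*(u - 2)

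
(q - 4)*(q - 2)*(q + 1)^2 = q^4 - 4*q^3 - 3*q^2 + 10*q + 8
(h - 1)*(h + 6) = h^2 + 5*h - 6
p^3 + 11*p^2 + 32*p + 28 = (p + 2)^2*(p + 7)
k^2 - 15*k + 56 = (k - 8)*(k - 7)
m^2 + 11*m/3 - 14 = (m - 7/3)*(m + 6)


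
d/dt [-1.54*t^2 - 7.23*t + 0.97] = -3.08*t - 7.23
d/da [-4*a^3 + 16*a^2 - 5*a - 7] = -12*a^2 + 32*a - 5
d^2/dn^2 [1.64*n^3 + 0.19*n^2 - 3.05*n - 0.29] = 9.84*n + 0.38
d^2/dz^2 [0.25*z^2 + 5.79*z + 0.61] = 0.500000000000000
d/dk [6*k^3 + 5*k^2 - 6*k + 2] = 18*k^2 + 10*k - 6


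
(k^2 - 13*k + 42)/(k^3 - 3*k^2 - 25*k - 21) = (k - 6)/(k^2 + 4*k + 3)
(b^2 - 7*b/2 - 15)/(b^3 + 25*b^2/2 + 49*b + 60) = (b - 6)/(b^2 + 10*b + 24)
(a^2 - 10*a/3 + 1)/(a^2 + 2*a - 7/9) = 3*(a - 3)/(3*a + 7)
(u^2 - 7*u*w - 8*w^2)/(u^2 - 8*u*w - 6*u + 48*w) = (u + w)/(u - 6)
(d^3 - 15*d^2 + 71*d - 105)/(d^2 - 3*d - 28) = (d^2 - 8*d + 15)/(d + 4)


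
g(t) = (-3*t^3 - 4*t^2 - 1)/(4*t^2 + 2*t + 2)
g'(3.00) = -0.80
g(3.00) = -2.68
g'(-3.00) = -0.84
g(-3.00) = 1.38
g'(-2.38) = -0.88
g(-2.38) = 0.84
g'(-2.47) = -0.87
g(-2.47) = 0.92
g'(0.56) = -0.73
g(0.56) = -0.64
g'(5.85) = -0.77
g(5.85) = -4.90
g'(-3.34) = -0.82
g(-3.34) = 1.66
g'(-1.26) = -1.04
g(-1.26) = -0.23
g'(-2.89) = -0.84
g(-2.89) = 1.28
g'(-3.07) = -0.83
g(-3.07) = 1.43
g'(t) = (-8*t - 2)*(-3*t^3 - 4*t^2 - 1)/(4*t^2 + 2*t + 2)^2 + (-9*t^2 - 8*t)/(4*t^2 + 2*t + 2)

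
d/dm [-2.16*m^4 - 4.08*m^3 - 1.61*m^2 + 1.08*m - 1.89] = -8.64*m^3 - 12.24*m^2 - 3.22*m + 1.08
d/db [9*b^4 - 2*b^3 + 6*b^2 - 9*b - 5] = 36*b^3 - 6*b^2 + 12*b - 9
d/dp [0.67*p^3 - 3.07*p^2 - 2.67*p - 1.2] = 2.01*p^2 - 6.14*p - 2.67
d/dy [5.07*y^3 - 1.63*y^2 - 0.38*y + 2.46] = 15.21*y^2 - 3.26*y - 0.38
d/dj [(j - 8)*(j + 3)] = 2*j - 5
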